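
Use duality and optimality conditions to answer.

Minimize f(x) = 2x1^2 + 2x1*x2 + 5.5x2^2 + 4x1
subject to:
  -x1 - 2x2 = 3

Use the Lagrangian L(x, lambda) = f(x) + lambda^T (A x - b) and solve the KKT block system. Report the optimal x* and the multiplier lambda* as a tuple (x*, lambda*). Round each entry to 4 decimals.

Form the Lagrangian:
  L(x, lambda) = (1/2) x^T Q x + c^T x + lambda^T (A x - b)
Stationarity (grad_x L = 0): Q x + c + A^T lambda = 0.
Primal feasibility: A x = b.

This gives the KKT block system:
  [ Q   A^T ] [ x     ]   [-c ]
  [ A    0  ] [ lambda ] = [ b ]

Solving the linear system:
  x*      = (-1.9474, -0.5263)
  lambda* = (-4.8421)
  f(x*)   = 3.3684

x* = (-1.9474, -0.5263), lambda* = (-4.8421)


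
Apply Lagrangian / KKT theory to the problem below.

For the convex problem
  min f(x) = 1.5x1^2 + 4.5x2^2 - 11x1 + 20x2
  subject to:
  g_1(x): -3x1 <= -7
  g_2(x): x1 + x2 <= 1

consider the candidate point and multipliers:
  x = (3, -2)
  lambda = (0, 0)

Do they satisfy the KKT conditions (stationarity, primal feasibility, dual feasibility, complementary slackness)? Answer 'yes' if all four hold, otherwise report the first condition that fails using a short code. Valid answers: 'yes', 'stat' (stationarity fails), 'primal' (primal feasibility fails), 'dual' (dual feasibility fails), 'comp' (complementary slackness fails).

Gradient of f: grad f(x) = Q x + c = (-2, 2)
Constraint values g_i(x) = a_i^T x - b_i:
  g_1((3, -2)) = -2
  g_2((3, -2)) = 0
Stationarity residual: grad f(x) + sum_i lambda_i a_i = (-2, 2)
  -> stationarity FAILS
Primal feasibility (all g_i <= 0): OK
Dual feasibility (all lambda_i >= 0): OK
Complementary slackness (lambda_i * g_i(x) = 0 for all i): OK

Verdict: the first failing condition is stationarity -> stat.

stat


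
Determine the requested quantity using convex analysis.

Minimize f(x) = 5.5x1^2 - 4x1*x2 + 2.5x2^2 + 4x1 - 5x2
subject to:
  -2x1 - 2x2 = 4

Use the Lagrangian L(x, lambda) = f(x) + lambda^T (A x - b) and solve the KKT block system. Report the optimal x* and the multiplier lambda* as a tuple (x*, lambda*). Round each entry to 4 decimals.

Form the Lagrangian:
  L(x, lambda) = (1/2) x^T Q x + c^T x + lambda^T (A x - b)
Stationarity (grad_x L = 0): Q x + c + A^T lambda = 0.
Primal feasibility: A x = b.

This gives the KKT block system:
  [ Q   A^T ] [ x     ]   [-c ]
  [ A    0  ] [ lambda ] = [ b ]

Solving the linear system:
  x*      = (-1.125, -0.875)
  lambda* = (-2.4375)
  f(x*)   = 4.8125

x* = (-1.125, -0.875), lambda* = (-2.4375)


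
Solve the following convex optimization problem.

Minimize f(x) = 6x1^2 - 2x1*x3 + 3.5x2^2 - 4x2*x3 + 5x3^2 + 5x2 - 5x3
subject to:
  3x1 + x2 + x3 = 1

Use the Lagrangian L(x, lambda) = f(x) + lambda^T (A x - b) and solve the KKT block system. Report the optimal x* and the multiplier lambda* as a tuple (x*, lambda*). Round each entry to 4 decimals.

Form the Lagrangian:
  L(x, lambda) = (1/2) x^T Q x + c^T x + lambda^T (A x - b)
Stationarity (grad_x L = 0): Q x + c + A^T lambda = 0.
Primal feasibility: A x = b.

This gives the KKT block system:
  [ Q   A^T ] [ x     ]   [-c ]
  [ A    0  ] [ lambda ] = [ b ]

Solving the linear system:
  x*      = (0.2724, -0.3195, 0.5022)
  lambda* = (-0.7549)
  f(x*)   = -1.6767

x* = (0.2724, -0.3195, 0.5022), lambda* = (-0.7549)


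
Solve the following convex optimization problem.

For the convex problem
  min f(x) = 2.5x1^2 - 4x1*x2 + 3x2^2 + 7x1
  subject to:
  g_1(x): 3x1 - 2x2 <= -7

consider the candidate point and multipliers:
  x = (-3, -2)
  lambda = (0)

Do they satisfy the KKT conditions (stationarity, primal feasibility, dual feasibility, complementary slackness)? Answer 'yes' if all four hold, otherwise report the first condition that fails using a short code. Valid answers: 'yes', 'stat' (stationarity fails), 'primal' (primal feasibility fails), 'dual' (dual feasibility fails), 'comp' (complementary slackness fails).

Gradient of f: grad f(x) = Q x + c = (0, 0)
Constraint values g_i(x) = a_i^T x - b_i:
  g_1((-3, -2)) = 2
Stationarity residual: grad f(x) + sum_i lambda_i a_i = (0, 0)
  -> stationarity OK
Primal feasibility (all g_i <= 0): FAILS
Dual feasibility (all lambda_i >= 0): OK
Complementary slackness (lambda_i * g_i(x) = 0 for all i): OK

Verdict: the first failing condition is primal_feasibility -> primal.

primal


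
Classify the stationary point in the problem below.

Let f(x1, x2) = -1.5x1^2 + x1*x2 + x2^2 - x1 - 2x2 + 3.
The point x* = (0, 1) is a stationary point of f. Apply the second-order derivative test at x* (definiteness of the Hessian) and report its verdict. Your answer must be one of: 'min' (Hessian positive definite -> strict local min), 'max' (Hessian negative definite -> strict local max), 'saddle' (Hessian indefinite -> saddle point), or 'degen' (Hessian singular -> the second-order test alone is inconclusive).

Compute the Hessian H = grad^2 f:
  H = [[-3, 1], [1, 2]]
Verify stationarity: grad f(x*) = H x* + g = (0, 0).
Eigenvalues of H: -3.1926, 2.1926.
Eigenvalues have mixed signs, so H is indefinite -> x* is a saddle point.

saddle


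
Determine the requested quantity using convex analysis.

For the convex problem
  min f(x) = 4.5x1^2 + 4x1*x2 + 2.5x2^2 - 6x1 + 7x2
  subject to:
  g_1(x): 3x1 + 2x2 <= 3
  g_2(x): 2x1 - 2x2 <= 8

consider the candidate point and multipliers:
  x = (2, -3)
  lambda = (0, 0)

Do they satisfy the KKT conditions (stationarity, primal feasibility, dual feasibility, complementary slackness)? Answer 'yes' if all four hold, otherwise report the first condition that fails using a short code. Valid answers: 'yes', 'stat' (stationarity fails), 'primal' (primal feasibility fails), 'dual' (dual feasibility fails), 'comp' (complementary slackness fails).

Gradient of f: grad f(x) = Q x + c = (0, 0)
Constraint values g_i(x) = a_i^T x - b_i:
  g_1((2, -3)) = -3
  g_2((2, -3)) = 2
Stationarity residual: grad f(x) + sum_i lambda_i a_i = (0, 0)
  -> stationarity OK
Primal feasibility (all g_i <= 0): FAILS
Dual feasibility (all lambda_i >= 0): OK
Complementary slackness (lambda_i * g_i(x) = 0 for all i): OK

Verdict: the first failing condition is primal_feasibility -> primal.

primal


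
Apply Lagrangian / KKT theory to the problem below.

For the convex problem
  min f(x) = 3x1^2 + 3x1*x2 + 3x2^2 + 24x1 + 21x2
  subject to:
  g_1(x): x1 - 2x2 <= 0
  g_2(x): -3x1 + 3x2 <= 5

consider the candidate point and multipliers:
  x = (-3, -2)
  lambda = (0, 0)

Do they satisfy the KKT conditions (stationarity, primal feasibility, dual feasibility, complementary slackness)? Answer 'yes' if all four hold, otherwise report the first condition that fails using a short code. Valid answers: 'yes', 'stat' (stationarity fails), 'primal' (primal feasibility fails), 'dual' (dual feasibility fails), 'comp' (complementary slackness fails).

Gradient of f: grad f(x) = Q x + c = (0, 0)
Constraint values g_i(x) = a_i^T x - b_i:
  g_1((-3, -2)) = 1
  g_2((-3, -2)) = -2
Stationarity residual: grad f(x) + sum_i lambda_i a_i = (0, 0)
  -> stationarity OK
Primal feasibility (all g_i <= 0): FAILS
Dual feasibility (all lambda_i >= 0): OK
Complementary slackness (lambda_i * g_i(x) = 0 for all i): OK

Verdict: the first failing condition is primal_feasibility -> primal.

primal


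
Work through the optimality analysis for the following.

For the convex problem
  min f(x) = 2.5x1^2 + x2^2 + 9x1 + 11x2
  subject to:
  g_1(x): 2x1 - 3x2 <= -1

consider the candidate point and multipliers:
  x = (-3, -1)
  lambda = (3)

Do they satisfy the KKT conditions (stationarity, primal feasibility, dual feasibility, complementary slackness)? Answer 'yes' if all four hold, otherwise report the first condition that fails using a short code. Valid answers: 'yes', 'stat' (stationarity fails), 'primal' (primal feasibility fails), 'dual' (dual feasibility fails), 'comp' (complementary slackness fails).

Gradient of f: grad f(x) = Q x + c = (-6, 9)
Constraint values g_i(x) = a_i^T x - b_i:
  g_1((-3, -1)) = -2
Stationarity residual: grad f(x) + sum_i lambda_i a_i = (0, 0)
  -> stationarity OK
Primal feasibility (all g_i <= 0): OK
Dual feasibility (all lambda_i >= 0): OK
Complementary slackness (lambda_i * g_i(x) = 0 for all i): FAILS

Verdict: the first failing condition is complementary_slackness -> comp.

comp


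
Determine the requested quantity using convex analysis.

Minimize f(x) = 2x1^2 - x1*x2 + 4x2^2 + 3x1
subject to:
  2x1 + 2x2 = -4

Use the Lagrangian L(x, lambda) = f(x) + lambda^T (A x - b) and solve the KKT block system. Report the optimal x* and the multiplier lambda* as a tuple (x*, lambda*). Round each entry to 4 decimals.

Form the Lagrangian:
  L(x, lambda) = (1/2) x^T Q x + c^T x + lambda^T (A x - b)
Stationarity (grad_x L = 0): Q x + c + A^T lambda = 0.
Primal feasibility: A x = b.

This gives the KKT block system:
  [ Q   A^T ] [ x     ]   [-c ]
  [ A    0  ] [ lambda ] = [ b ]

Solving the linear system:
  x*      = (-1.5, -0.5)
  lambda* = (1.25)
  f(x*)   = 0.25

x* = (-1.5, -0.5), lambda* = (1.25)


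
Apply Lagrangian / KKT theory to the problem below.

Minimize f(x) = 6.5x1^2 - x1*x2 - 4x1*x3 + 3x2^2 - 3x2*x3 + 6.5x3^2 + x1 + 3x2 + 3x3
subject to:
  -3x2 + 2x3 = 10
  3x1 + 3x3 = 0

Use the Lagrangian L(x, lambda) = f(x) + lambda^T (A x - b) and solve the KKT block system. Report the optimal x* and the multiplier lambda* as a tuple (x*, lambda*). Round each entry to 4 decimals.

Form the Lagrangian:
  L(x, lambda) = (1/2) x^T Q x + c^T x + lambda^T (A x - b)
Stationarity (grad_x L = 0): Q x + c + A^T lambda = 0.
Primal feasibility: A x = b.

This gives the KKT block system:
  [ Q   A^T ] [ x     ]   [-c ]
  [ A    0  ] [ lambda ] = [ b ]

Solving the linear system:
  x*      = (-0.0784, -3.281, 0.0784)
  lambda* = (-5.6144, -0.9826)
  f(x*)   = 23.2288

x* = (-0.0784, -3.281, 0.0784), lambda* = (-5.6144, -0.9826)


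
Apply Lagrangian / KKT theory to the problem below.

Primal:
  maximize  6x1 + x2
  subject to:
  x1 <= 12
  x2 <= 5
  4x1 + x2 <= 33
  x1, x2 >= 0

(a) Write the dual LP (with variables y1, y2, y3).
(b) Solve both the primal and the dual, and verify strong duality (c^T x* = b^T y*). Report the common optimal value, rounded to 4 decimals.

The standard primal-dual pair for 'max c^T x s.t. A x <= b, x >= 0' is:
  Dual:  min b^T y  s.t.  A^T y >= c,  y >= 0.

So the dual LP is:
  minimize  12y1 + 5y2 + 33y3
  subject to:
    y1 + 4y3 >= 6
    y2 + y3 >= 1
    y1, y2, y3 >= 0

Solving the primal: x* = (8.25, 0).
  primal value c^T x* = 49.5.
Solving the dual: y* = (0, 0, 1.5).
  dual value b^T y* = 49.5.
Strong duality: c^T x* = b^T y*. Confirmed.

49.5


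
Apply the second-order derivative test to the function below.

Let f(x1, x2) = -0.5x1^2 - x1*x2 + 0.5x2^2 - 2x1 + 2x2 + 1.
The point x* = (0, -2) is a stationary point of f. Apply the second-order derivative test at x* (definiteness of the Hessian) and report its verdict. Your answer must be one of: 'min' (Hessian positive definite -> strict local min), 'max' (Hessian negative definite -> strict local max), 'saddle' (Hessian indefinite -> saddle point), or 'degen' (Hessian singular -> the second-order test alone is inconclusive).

Compute the Hessian H = grad^2 f:
  H = [[-1, -1], [-1, 1]]
Verify stationarity: grad f(x*) = H x* + g = (0, 0).
Eigenvalues of H: -1.4142, 1.4142.
Eigenvalues have mixed signs, so H is indefinite -> x* is a saddle point.

saddle


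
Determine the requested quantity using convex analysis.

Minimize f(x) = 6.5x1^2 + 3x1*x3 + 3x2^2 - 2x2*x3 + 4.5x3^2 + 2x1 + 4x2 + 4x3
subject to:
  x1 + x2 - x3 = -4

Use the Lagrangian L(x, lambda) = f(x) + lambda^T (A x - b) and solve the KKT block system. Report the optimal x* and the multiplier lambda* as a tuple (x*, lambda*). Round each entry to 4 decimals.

Form the Lagrangian:
  L(x, lambda) = (1/2) x^T Q x + c^T x + lambda^T (A x - b)
Stationarity (grad_x L = 0): Q x + c + A^T lambda = 0.
Primal feasibility: A x = b.

This gives the KKT block system:
  [ Q   A^T ] [ x     ]   [-c ]
  [ A    0  ] [ lambda ] = [ b ]

Solving the linear system:
  x*      = (-1.125, -2.25, 0.625)
  lambda* = (10.75)
  f(x*)   = 17.125

x* = (-1.125, -2.25, 0.625), lambda* = (10.75)


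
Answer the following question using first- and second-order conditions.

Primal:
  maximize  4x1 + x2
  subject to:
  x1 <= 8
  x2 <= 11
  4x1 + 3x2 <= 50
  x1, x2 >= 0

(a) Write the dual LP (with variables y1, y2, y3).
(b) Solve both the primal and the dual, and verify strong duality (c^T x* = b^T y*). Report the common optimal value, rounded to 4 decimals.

The standard primal-dual pair for 'max c^T x s.t. A x <= b, x >= 0' is:
  Dual:  min b^T y  s.t.  A^T y >= c,  y >= 0.

So the dual LP is:
  minimize  8y1 + 11y2 + 50y3
  subject to:
    y1 + 4y3 >= 4
    y2 + 3y3 >= 1
    y1, y2, y3 >= 0

Solving the primal: x* = (8, 6).
  primal value c^T x* = 38.
Solving the dual: y* = (2.6667, 0, 0.3333).
  dual value b^T y* = 38.
Strong duality: c^T x* = b^T y*. Confirmed.

38


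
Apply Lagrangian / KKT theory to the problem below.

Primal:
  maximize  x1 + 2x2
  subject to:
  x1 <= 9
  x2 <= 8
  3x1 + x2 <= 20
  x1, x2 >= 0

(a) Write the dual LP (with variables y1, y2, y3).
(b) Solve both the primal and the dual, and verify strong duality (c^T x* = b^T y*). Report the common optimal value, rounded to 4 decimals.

The standard primal-dual pair for 'max c^T x s.t. A x <= b, x >= 0' is:
  Dual:  min b^T y  s.t.  A^T y >= c,  y >= 0.

So the dual LP is:
  minimize  9y1 + 8y2 + 20y3
  subject to:
    y1 + 3y3 >= 1
    y2 + y3 >= 2
    y1, y2, y3 >= 0

Solving the primal: x* = (4, 8).
  primal value c^T x* = 20.
Solving the dual: y* = (0, 1.6667, 0.3333).
  dual value b^T y* = 20.
Strong duality: c^T x* = b^T y*. Confirmed.

20


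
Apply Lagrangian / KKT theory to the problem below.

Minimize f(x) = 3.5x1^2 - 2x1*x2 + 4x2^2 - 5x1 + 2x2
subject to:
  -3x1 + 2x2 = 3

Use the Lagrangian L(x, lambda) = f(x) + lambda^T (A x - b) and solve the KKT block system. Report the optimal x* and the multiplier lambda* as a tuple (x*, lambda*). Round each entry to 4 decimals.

Form the Lagrangian:
  L(x, lambda) = (1/2) x^T Q x + c^T x + lambda^T (A x - b)
Stationarity (grad_x L = 0): Q x + c + A^T lambda = 0.
Primal feasibility: A x = b.

This gives the KKT block system:
  [ Q   A^T ] [ x     ]   [-c ]
  [ A    0  ] [ lambda ] = [ b ]

Solving the linear system:
  x*      = (-0.6842, 0.4737)
  lambda* = (-3.5789)
  f(x*)   = 7.5526

x* = (-0.6842, 0.4737), lambda* = (-3.5789)


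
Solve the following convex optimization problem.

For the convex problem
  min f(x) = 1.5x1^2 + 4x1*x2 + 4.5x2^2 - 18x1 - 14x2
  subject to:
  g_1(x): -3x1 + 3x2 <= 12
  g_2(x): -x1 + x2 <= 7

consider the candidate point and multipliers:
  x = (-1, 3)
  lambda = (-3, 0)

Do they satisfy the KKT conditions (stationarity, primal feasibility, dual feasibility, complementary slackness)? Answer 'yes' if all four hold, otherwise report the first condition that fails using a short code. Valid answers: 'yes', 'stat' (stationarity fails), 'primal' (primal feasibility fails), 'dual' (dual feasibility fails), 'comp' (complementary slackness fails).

Gradient of f: grad f(x) = Q x + c = (-9, 9)
Constraint values g_i(x) = a_i^T x - b_i:
  g_1((-1, 3)) = 0
  g_2((-1, 3)) = -3
Stationarity residual: grad f(x) + sum_i lambda_i a_i = (0, 0)
  -> stationarity OK
Primal feasibility (all g_i <= 0): OK
Dual feasibility (all lambda_i >= 0): FAILS
Complementary slackness (lambda_i * g_i(x) = 0 for all i): OK

Verdict: the first failing condition is dual_feasibility -> dual.

dual


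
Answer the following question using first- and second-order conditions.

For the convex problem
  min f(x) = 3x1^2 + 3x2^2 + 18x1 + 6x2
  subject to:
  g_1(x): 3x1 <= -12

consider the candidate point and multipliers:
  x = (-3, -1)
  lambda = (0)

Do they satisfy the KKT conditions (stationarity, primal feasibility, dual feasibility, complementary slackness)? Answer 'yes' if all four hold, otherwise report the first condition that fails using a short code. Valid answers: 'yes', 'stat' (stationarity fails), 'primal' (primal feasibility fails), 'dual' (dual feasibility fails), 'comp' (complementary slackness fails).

Gradient of f: grad f(x) = Q x + c = (0, 0)
Constraint values g_i(x) = a_i^T x - b_i:
  g_1((-3, -1)) = 3
Stationarity residual: grad f(x) + sum_i lambda_i a_i = (0, 0)
  -> stationarity OK
Primal feasibility (all g_i <= 0): FAILS
Dual feasibility (all lambda_i >= 0): OK
Complementary slackness (lambda_i * g_i(x) = 0 for all i): OK

Verdict: the first failing condition is primal_feasibility -> primal.

primal


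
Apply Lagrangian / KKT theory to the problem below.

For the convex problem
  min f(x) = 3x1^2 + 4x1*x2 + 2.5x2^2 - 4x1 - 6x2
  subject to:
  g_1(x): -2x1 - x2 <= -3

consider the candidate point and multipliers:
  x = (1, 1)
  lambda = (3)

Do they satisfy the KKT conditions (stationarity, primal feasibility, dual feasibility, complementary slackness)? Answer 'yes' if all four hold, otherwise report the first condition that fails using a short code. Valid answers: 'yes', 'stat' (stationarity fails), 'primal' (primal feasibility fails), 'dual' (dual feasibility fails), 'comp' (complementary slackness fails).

Gradient of f: grad f(x) = Q x + c = (6, 3)
Constraint values g_i(x) = a_i^T x - b_i:
  g_1((1, 1)) = 0
Stationarity residual: grad f(x) + sum_i lambda_i a_i = (0, 0)
  -> stationarity OK
Primal feasibility (all g_i <= 0): OK
Dual feasibility (all lambda_i >= 0): OK
Complementary slackness (lambda_i * g_i(x) = 0 for all i): OK

Verdict: yes, KKT holds.

yes


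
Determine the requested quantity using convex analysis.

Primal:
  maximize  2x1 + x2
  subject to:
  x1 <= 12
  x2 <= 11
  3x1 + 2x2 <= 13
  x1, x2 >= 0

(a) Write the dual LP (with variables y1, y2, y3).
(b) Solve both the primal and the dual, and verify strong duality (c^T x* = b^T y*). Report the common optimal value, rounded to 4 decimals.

The standard primal-dual pair for 'max c^T x s.t. A x <= b, x >= 0' is:
  Dual:  min b^T y  s.t.  A^T y >= c,  y >= 0.

So the dual LP is:
  minimize  12y1 + 11y2 + 13y3
  subject to:
    y1 + 3y3 >= 2
    y2 + 2y3 >= 1
    y1, y2, y3 >= 0

Solving the primal: x* = (4.3333, 0).
  primal value c^T x* = 8.6667.
Solving the dual: y* = (0, 0, 0.6667).
  dual value b^T y* = 8.6667.
Strong duality: c^T x* = b^T y*. Confirmed.

8.6667


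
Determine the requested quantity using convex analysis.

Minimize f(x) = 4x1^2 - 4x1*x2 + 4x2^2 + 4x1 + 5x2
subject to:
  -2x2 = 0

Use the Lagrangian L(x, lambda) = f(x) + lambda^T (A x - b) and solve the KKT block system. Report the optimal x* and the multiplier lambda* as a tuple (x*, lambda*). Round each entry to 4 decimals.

Form the Lagrangian:
  L(x, lambda) = (1/2) x^T Q x + c^T x + lambda^T (A x - b)
Stationarity (grad_x L = 0): Q x + c + A^T lambda = 0.
Primal feasibility: A x = b.

This gives the KKT block system:
  [ Q   A^T ] [ x     ]   [-c ]
  [ A    0  ] [ lambda ] = [ b ]

Solving the linear system:
  x*      = (-0.5, 0)
  lambda* = (3.5)
  f(x*)   = -1

x* = (-0.5, 0), lambda* = (3.5)


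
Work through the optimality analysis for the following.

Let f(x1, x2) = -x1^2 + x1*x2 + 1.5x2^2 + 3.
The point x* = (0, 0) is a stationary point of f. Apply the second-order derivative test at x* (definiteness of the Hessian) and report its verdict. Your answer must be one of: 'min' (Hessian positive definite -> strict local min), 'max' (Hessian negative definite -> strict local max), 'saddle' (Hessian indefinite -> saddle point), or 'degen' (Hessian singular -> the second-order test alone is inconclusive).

Compute the Hessian H = grad^2 f:
  H = [[-2, 1], [1, 3]]
Verify stationarity: grad f(x*) = H x* + g = (0, 0).
Eigenvalues of H: -2.1926, 3.1926.
Eigenvalues have mixed signs, so H is indefinite -> x* is a saddle point.

saddle


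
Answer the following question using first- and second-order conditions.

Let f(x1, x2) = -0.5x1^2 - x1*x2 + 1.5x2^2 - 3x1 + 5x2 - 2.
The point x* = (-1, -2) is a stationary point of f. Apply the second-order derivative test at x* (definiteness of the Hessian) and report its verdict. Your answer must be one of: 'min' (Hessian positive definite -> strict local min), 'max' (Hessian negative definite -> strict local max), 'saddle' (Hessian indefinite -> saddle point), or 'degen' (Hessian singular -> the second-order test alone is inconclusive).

Compute the Hessian H = grad^2 f:
  H = [[-1, -1], [-1, 3]]
Verify stationarity: grad f(x*) = H x* + g = (0, 0).
Eigenvalues of H: -1.2361, 3.2361.
Eigenvalues have mixed signs, so H is indefinite -> x* is a saddle point.

saddle


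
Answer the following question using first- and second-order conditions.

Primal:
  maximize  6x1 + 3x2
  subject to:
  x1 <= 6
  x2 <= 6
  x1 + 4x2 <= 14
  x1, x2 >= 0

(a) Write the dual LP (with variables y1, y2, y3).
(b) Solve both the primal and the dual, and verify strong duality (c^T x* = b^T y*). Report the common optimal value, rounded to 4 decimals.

The standard primal-dual pair for 'max c^T x s.t. A x <= b, x >= 0' is:
  Dual:  min b^T y  s.t.  A^T y >= c,  y >= 0.

So the dual LP is:
  minimize  6y1 + 6y2 + 14y3
  subject to:
    y1 + y3 >= 6
    y2 + 4y3 >= 3
    y1, y2, y3 >= 0

Solving the primal: x* = (6, 2).
  primal value c^T x* = 42.
Solving the dual: y* = (5.25, 0, 0.75).
  dual value b^T y* = 42.
Strong duality: c^T x* = b^T y*. Confirmed.

42


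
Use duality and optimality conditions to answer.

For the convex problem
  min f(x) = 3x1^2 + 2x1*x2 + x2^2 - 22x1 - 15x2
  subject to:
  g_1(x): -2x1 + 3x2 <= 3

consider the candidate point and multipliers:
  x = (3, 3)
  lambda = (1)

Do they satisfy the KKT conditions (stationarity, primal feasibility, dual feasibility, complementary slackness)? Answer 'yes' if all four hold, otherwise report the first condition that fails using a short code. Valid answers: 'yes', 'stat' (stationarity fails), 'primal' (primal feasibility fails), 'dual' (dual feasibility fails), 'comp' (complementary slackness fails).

Gradient of f: grad f(x) = Q x + c = (2, -3)
Constraint values g_i(x) = a_i^T x - b_i:
  g_1((3, 3)) = 0
Stationarity residual: grad f(x) + sum_i lambda_i a_i = (0, 0)
  -> stationarity OK
Primal feasibility (all g_i <= 0): OK
Dual feasibility (all lambda_i >= 0): OK
Complementary slackness (lambda_i * g_i(x) = 0 for all i): OK

Verdict: yes, KKT holds.

yes


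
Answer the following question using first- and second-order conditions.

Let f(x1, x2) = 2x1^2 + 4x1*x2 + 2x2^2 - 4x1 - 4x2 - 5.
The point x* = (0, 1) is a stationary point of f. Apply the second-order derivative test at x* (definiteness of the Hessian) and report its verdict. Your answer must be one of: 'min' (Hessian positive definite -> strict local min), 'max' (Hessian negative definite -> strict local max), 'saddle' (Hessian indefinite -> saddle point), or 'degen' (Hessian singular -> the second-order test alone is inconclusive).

Compute the Hessian H = grad^2 f:
  H = [[4, 4], [4, 4]]
Verify stationarity: grad f(x*) = H x* + g = (0, 0).
Eigenvalues of H: 0, 8.
H has a zero eigenvalue (singular; positive semidefinite but not definite), so H is neither positive definite, negative definite, nor indefinite. The second-order test alone is inconclusive -> degen.
(Indeed, f is constant along the null direction of H through x*, so x* is not a strict local extremum.)

degen


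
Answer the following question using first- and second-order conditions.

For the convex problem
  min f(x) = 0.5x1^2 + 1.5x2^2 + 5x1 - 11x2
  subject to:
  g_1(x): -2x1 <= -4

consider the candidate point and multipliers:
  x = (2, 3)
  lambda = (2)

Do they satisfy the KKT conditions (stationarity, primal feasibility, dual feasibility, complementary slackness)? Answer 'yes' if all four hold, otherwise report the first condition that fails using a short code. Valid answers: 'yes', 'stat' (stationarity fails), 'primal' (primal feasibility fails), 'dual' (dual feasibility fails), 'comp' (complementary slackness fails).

Gradient of f: grad f(x) = Q x + c = (7, -2)
Constraint values g_i(x) = a_i^T x - b_i:
  g_1((2, 3)) = 0
Stationarity residual: grad f(x) + sum_i lambda_i a_i = (3, -2)
  -> stationarity FAILS
Primal feasibility (all g_i <= 0): OK
Dual feasibility (all lambda_i >= 0): OK
Complementary slackness (lambda_i * g_i(x) = 0 for all i): OK

Verdict: the first failing condition is stationarity -> stat.

stat


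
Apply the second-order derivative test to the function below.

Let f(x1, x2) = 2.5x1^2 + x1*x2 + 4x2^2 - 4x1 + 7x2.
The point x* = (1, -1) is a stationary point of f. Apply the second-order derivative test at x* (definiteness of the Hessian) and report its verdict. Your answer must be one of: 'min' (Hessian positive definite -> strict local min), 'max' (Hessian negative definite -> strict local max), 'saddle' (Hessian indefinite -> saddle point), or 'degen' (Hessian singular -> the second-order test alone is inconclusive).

Compute the Hessian H = grad^2 f:
  H = [[5, 1], [1, 8]]
Verify stationarity: grad f(x*) = H x* + g = (0, 0).
Eigenvalues of H: 4.6972, 8.3028.
Both eigenvalues > 0, so H is positive definite -> x* is a strict local min.

min


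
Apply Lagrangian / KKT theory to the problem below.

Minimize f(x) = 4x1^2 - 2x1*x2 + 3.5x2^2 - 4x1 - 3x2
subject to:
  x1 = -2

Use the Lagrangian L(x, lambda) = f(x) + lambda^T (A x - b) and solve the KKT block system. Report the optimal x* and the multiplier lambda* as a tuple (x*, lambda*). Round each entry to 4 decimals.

Form the Lagrangian:
  L(x, lambda) = (1/2) x^T Q x + c^T x + lambda^T (A x - b)
Stationarity (grad_x L = 0): Q x + c + A^T lambda = 0.
Primal feasibility: A x = b.

This gives the KKT block system:
  [ Q   A^T ] [ x     ]   [-c ]
  [ A    0  ] [ lambda ] = [ b ]

Solving the linear system:
  x*      = (-2, -0.1429)
  lambda* = (19.7143)
  f(x*)   = 23.9286

x* = (-2, -0.1429), lambda* = (19.7143)


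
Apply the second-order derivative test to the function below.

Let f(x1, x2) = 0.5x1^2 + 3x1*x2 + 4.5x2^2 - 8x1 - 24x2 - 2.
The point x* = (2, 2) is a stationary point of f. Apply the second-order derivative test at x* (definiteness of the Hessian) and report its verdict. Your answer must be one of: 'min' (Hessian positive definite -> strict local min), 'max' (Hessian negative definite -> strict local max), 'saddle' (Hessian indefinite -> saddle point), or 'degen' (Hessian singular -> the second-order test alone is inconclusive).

Compute the Hessian H = grad^2 f:
  H = [[1, 3], [3, 9]]
Verify stationarity: grad f(x*) = H x* + g = (0, 0).
Eigenvalues of H: 0, 10.
H has a zero eigenvalue (singular; positive semidefinite but not definite), so H is neither positive definite, negative definite, nor indefinite. The second-order test alone is inconclusive -> degen.
(Indeed, f is constant along the null direction of H through x*, so x* is not a strict local extremum.)

degen


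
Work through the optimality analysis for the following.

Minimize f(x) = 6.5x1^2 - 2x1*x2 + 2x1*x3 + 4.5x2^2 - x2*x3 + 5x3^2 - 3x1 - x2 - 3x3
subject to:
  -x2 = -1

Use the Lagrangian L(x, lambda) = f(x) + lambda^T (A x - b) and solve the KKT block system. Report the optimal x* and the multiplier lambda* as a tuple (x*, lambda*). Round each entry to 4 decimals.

Form the Lagrangian:
  L(x, lambda) = (1/2) x^T Q x + c^T x + lambda^T (A x - b)
Stationarity (grad_x L = 0): Q x + c + A^T lambda = 0.
Primal feasibility: A x = b.

This gives the KKT block system:
  [ Q   A^T ] [ x     ]   [-c ]
  [ A    0  ] [ lambda ] = [ b ]

Solving the linear system:
  x*      = (0.3333, 1, 0.3333)
  lambda* = (7)
  f(x*)   = 2

x* = (0.3333, 1, 0.3333), lambda* = (7)


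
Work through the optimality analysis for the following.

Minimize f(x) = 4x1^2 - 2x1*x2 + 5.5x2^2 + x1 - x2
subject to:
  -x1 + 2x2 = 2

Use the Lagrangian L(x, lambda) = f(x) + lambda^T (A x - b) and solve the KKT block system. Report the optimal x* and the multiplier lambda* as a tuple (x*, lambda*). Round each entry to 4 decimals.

Form the Lagrangian:
  L(x, lambda) = (1/2) x^T Q x + c^T x + lambda^T (A x - b)
Stationarity (grad_x L = 0): Q x + c + A^T lambda = 0.
Primal feasibility: A x = b.

This gives the KKT block system:
  [ Q   A^T ] [ x     ]   [-c ]
  [ A    0  ] [ lambda ] = [ b ]

Solving the linear system:
  x*      = (-0.4571, 0.7714)
  lambda* = (-4.2)
  f(x*)   = 3.5857

x* = (-0.4571, 0.7714), lambda* = (-4.2)


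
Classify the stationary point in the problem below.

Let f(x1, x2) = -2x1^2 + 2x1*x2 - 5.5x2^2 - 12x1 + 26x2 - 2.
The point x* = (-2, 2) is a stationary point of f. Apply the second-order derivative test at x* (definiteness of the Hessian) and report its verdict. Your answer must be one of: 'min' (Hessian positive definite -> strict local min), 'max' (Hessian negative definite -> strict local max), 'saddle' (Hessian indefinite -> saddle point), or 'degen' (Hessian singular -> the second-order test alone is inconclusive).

Compute the Hessian H = grad^2 f:
  H = [[-4, 2], [2, -11]]
Verify stationarity: grad f(x*) = H x* + g = (0, 0).
Eigenvalues of H: -11.5311, -3.4689.
Both eigenvalues < 0, so H is negative definite -> x* is a strict local max.

max


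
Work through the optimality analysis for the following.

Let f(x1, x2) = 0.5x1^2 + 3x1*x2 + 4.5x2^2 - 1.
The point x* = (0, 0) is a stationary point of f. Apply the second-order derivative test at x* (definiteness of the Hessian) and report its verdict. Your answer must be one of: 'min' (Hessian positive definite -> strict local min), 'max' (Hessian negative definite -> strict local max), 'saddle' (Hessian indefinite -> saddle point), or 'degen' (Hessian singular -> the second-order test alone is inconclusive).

Compute the Hessian H = grad^2 f:
  H = [[1, 3], [3, 9]]
Verify stationarity: grad f(x*) = H x* + g = (0, 0).
Eigenvalues of H: 0, 10.
H has a zero eigenvalue (singular; positive semidefinite but not definite), so H is neither positive definite, negative definite, nor indefinite. The second-order test alone is inconclusive -> degen.
(Indeed, f is constant along the null direction of H through x*, so x* is not a strict local extremum.)

degen


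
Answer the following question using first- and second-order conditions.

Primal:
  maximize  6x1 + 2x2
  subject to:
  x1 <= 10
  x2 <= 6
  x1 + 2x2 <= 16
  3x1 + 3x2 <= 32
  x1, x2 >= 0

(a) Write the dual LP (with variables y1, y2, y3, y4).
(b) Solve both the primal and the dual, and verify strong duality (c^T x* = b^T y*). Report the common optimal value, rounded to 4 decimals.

The standard primal-dual pair for 'max c^T x s.t. A x <= b, x >= 0' is:
  Dual:  min b^T y  s.t.  A^T y >= c,  y >= 0.

So the dual LP is:
  minimize  10y1 + 6y2 + 16y3 + 32y4
  subject to:
    y1 + y3 + 3y4 >= 6
    y2 + 2y3 + 3y4 >= 2
    y1, y2, y3, y4 >= 0

Solving the primal: x* = (10, 0.6667).
  primal value c^T x* = 61.3333.
Solving the dual: y* = (4, 0, 0, 0.6667).
  dual value b^T y* = 61.3333.
Strong duality: c^T x* = b^T y*. Confirmed.

61.3333


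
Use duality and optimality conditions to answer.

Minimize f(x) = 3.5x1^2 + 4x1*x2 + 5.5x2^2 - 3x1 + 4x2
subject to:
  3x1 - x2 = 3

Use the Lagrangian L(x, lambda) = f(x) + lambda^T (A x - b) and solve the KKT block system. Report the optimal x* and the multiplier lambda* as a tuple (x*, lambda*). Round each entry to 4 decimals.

Form the Lagrangian:
  L(x, lambda) = (1/2) x^T Q x + c^T x + lambda^T (A x - b)
Stationarity (grad_x L = 0): Q x + c + A^T lambda = 0.
Primal feasibility: A x = b.

This gives the KKT block system:
  [ Q   A^T ] [ x     ]   [-c ]
  [ A    0  ] [ lambda ] = [ b ]

Solving the linear system:
  x*      = (0.7846, -0.6462)
  lambda* = (0.0308)
  f(x*)   = -2.5154

x* = (0.7846, -0.6462), lambda* = (0.0308)


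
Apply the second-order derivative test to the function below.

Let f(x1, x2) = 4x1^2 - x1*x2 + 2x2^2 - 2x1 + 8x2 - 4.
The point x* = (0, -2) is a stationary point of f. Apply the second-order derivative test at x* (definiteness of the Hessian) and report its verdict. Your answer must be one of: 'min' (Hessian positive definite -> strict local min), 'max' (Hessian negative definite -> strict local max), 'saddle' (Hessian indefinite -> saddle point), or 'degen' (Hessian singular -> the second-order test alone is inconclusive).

Compute the Hessian H = grad^2 f:
  H = [[8, -1], [-1, 4]]
Verify stationarity: grad f(x*) = H x* + g = (0, 0).
Eigenvalues of H: 3.7639, 8.2361.
Both eigenvalues > 0, so H is positive definite -> x* is a strict local min.

min


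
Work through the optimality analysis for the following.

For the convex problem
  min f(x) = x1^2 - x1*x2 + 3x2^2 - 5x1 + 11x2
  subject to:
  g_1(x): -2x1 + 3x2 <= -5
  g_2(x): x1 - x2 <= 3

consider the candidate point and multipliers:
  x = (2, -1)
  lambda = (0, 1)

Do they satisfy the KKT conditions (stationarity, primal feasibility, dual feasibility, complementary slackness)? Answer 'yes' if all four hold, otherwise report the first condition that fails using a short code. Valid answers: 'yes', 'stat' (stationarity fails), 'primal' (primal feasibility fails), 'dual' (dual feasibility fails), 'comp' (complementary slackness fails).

Gradient of f: grad f(x) = Q x + c = (0, 3)
Constraint values g_i(x) = a_i^T x - b_i:
  g_1((2, -1)) = -2
  g_2((2, -1)) = 0
Stationarity residual: grad f(x) + sum_i lambda_i a_i = (1, 2)
  -> stationarity FAILS
Primal feasibility (all g_i <= 0): OK
Dual feasibility (all lambda_i >= 0): OK
Complementary slackness (lambda_i * g_i(x) = 0 for all i): OK

Verdict: the first failing condition is stationarity -> stat.

stat


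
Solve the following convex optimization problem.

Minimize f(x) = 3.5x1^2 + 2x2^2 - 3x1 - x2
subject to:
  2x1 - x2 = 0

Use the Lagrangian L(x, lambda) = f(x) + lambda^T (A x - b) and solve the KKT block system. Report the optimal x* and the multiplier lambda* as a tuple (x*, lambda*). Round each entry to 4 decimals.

Form the Lagrangian:
  L(x, lambda) = (1/2) x^T Q x + c^T x + lambda^T (A x - b)
Stationarity (grad_x L = 0): Q x + c + A^T lambda = 0.
Primal feasibility: A x = b.

This gives the KKT block system:
  [ Q   A^T ] [ x     ]   [-c ]
  [ A    0  ] [ lambda ] = [ b ]

Solving the linear system:
  x*      = (0.2174, 0.4348)
  lambda* = (0.7391)
  f(x*)   = -0.5435

x* = (0.2174, 0.4348), lambda* = (0.7391)


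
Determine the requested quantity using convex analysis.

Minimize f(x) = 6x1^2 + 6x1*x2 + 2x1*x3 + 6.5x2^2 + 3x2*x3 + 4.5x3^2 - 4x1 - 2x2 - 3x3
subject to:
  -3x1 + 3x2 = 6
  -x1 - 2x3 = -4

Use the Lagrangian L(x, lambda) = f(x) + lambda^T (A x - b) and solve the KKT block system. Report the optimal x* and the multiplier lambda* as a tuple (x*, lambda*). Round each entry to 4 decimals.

Form the Lagrangian:
  L(x, lambda) = (1/2) x^T Q x + c^T x + lambda^T (A x - b)
Stationarity (grad_x L = 0): Q x + c + A^T lambda = 0.
Primal feasibility: A x = b.

This gives the KKT block system:
  [ Q   A^T ] [ x     ]   [-c ]
  [ A    0  ] [ lambda ] = [ b ]

Solving the linear system:
  x*      = (-0.9197, 1.0803, 2.4599)
  lambda* = (-4.635, 10.2701)
  f(x*)   = 31.5146

x* = (-0.9197, 1.0803, 2.4599), lambda* = (-4.635, 10.2701)


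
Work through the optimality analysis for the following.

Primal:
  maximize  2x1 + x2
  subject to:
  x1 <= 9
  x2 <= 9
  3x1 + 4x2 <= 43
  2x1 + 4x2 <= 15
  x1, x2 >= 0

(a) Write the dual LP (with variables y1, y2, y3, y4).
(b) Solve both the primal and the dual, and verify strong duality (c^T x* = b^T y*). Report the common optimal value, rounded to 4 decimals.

The standard primal-dual pair for 'max c^T x s.t. A x <= b, x >= 0' is:
  Dual:  min b^T y  s.t.  A^T y >= c,  y >= 0.

So the dual LP is:
  minimize  9y1 + 9y2 + 43y3 + 15y4
  subject to:
    y1 + 3y3 + 2y4 >= 2
    y2 + 4y3 + 4y4 >= 1
    y1, y2, y3, y4 >= 0

Solving the primal: x* = (7.5, 0).
  primal value c^T x* = 15.
Solving the dual: y* = (0, 0, 0, 1).
  dual value b^T y* = 15.
Strong duality: c^T x* = b^T y*. Confirmed.

15


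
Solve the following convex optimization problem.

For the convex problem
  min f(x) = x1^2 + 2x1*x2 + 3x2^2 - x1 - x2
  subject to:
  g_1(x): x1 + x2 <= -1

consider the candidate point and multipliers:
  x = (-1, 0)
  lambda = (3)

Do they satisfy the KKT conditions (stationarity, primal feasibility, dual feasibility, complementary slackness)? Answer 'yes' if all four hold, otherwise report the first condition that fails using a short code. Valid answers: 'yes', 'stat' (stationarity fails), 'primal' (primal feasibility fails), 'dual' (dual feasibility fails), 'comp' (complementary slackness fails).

Gradient of f: grad f(x) = Q x + c = (-3, -3)
Constraint values g_i(x) = a_i^T x - b_i:
  g_1((-1, 0)) = 0
Stationarity residual: grad f(x) + sum_i lambda_i a_i = (0, 0)
  -> stationarity OK
Primal feasibility (all g_i <= 0): OK
Dual feasibility (all lambda_i >= 0): OK
Complementary slackness (lambda_i * g_i(x) = 0 for all i): OK

Verdict: yes, KKT holds.

yes


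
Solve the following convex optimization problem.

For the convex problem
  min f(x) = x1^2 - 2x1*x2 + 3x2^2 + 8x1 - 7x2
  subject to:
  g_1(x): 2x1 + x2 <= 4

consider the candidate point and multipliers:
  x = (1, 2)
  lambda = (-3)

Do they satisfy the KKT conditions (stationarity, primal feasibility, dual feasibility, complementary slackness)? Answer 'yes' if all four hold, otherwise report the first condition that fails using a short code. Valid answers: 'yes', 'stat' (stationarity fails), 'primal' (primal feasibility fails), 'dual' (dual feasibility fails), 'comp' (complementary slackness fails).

Gradient of f: grad f(x) = Q x + c = (6, 3)
Constraint values g_i(x) = a_i^T x - b_i:
  g_1((1, 2)) = 0
Stationarity residual: grad f(x) + sum_i lambda_i a_i = (0, 0)
  -> stationarity OK
Primal feasibility (all g_i <= 0): OK
Dual feasibility (all lambda_i >= 0): FAILS
Complementary slackness (lambda_i * g_i(x) = 0 for all i): OK

Verdict: the first failing condition is dual_feasibility -> dual.

dual


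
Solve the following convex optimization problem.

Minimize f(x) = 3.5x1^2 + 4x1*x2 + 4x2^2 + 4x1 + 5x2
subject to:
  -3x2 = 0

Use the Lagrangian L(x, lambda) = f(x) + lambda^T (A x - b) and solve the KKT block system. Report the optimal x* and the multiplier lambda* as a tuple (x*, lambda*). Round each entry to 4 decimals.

Form the Lagrangian:
  L(x, lambda) = (1/2) x^T Q x + c^T x + lambda^T (A x - b)
Stationarity (grad_x L = 0): Q x + c + A^T lambda = 0.
Primal feasibility: A x = b.

This gives the KKT block system:
  [ Q   A^T ] [ x     ]   [-c ]
  [ A    0  ] [ lambda ] = [ b ]

Solving the linear system:
  x*      = (-0.5714, 0)
  lambda* = (0.9048)
  f(x*)   = -1.1429

x* = (-0.5714, 0), lambda* = (0.9048)


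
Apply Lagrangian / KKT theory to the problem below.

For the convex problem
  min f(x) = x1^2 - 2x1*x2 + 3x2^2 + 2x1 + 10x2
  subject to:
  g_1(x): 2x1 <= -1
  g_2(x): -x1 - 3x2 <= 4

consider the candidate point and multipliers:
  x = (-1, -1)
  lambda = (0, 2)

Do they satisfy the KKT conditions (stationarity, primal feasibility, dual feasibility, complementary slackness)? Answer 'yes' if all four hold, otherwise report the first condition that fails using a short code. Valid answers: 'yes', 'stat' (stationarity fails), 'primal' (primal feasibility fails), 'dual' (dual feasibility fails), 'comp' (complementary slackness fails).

Gradient of f: grad f(x) = Q x + c = (2, 6)
Constraint values g_i(x) = a_i^T x - b_i:
  g_1((-1, -1)) = -1
  g_2((-1, -1)) = 0
Stationarity residual: grad f(x) + sum_i lambda_i a_i = (0, 0)
  -> stationarity OK
Primal feasibility (all g_i <= 0): OK
Dual feasibility (all lambda_i >= 0): OK
Complementary slackness (lambda_i * g_i(x) = 0 for all i): OK

Verdict: yes, KKT holds.

yes


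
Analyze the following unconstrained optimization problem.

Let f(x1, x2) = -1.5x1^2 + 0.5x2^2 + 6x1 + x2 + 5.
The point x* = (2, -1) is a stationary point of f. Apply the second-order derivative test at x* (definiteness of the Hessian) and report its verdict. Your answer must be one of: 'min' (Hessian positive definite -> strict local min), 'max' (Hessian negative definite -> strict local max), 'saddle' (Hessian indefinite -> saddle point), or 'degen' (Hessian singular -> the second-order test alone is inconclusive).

Compute the Hessian H = grad^2 f:
  H = [[-3, 0], [0, 1]]
Verify stationarity: grad f(x*) = H x* + g = (0, 0).
Eigenvalues of H: -3, 1.
Eigenvalues have mixed signs, so H is indefinite -> x* is a saddle point.

saddle
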